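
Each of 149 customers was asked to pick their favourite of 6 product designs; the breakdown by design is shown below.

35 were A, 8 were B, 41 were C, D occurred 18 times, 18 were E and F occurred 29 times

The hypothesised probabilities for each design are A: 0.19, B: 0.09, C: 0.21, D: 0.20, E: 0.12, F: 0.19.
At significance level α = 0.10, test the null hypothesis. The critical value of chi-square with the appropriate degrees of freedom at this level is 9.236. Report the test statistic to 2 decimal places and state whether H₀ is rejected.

Expected counts E_i = n·p_i: 149×0.19 = 28.31, 149×0.09 = 13.41, 149×0.21 = 31.29, 149×0.20 = 29.8, 149×0.12 = 17.88, 149×0.19 = 28.31.
χ² = (35−28.31)²/28.31 + (8−13.41)²/13.41 + (41−31.29)²/31.29 + (18−29.8)²/29.8 + (18−17.88)²/17.88 + (29−28.31)²/28.31
   = 1.581 + 2.183 + 3.013 + 4.672 + 0.001 + 0.017
Sum = 11.47
df = 5. Since 11.47 > 9.236, we reject H₀.

11.47; reject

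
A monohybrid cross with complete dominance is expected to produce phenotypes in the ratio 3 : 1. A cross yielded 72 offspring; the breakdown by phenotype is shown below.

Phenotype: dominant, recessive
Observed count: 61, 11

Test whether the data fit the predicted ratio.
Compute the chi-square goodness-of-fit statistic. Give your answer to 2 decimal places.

3.63

Ratio total = 4. Expected counts: 72×3/4 = 54, 72×1/4 = 18.
dominant: (61 − 54)²/54 = 49/54 = 0.907
recessive: (11 − 18)²/18 = 49/18 = 2.722
Sum = 3.63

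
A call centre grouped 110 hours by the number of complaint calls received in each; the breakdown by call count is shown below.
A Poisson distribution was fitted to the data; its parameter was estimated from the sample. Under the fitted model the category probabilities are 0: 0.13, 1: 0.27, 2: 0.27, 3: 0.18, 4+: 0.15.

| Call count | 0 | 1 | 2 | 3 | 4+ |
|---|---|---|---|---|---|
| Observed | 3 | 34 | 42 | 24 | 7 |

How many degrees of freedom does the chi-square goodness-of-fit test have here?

3

There are k = 5 categories and 1 parameter estimated from the data, so df = 5 − 1 − 1 = 3.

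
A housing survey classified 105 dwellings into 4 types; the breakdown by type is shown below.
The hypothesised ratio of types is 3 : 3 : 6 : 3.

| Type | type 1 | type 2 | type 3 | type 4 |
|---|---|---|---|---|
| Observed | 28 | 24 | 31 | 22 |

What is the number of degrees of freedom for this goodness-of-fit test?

There are k = 4 categories and no parameters were estimated from the data, so df = 4 − 1 = 3.

3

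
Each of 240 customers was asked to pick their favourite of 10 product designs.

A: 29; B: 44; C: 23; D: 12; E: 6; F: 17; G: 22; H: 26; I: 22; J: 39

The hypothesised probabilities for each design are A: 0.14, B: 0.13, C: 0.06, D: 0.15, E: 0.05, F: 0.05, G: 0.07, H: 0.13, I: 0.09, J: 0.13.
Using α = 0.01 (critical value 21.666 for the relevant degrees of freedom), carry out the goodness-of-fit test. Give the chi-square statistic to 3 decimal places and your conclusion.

Expected counts E_i = n·p_i: 240×0.14 = 33.6, 240×0.13 = 31.2, 240×0.06 = 14.4, 240×0.15 = 36, 240×0.05 = 12, 240×0.05 = 12, 240×0.07 = 16.8, 240×0.13 = 31.2, 240×0.09 = 21.6, 240×0.13 = 31.2.
A: (29 − 33.6)²/33.6 = 21.16/33.6 = 0.6298
B: (44 − 31.2)²/31.2 = 163.84/31.2 = 5.2513
C: (23 − 14.4)²/14.4 = 73.96/14.4 = 5.1361
D: (12 − 36)²/36 = 576/36 = 16.0000
E: (6 − 12)²/12 = 36/12 = 3.0000
F: (17 − 12)²/12 = 25/12 = 2.0833
G: (22 − 16.8)²/16.8 = 27.04/16.8 = 1.6095
H: (26 − 31.2)²/31.2 = 27.04/31.2 = 0.8667
I: (22 − 21.6)²/21.6 = 0.16/21.6 = 0.0074
J: (39 − 31.2)²/31.2 = 60.84/31.2 = 1.9500
Sum = 36.534
df = 9. Since 36.534 > 21.666, we reject H₀.

36.534; reject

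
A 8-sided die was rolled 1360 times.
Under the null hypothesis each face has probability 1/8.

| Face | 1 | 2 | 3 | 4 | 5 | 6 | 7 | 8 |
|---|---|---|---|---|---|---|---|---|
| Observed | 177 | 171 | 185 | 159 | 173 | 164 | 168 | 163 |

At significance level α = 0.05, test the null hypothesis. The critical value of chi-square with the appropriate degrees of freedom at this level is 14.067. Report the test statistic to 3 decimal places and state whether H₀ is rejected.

Under H₀ each category has probability 1/8, so each expected count is 1360/8 = 170.
1: (177 − 170)²/170 = 49/170 = 0.2882
2: (171 − 170)²/170 = 1/170 = 0.0059
3: (185 − 170)²/170 = 225/170 = 1.3235
4: (159 − 170)²/170 = 121/170 = 0.7118
5: (173 − 170)²/170 = 9/170 = 0.0529
6: (164 − 170)²/170 = 36/170 = 0.2118
7: (168 − 170)²/170 = 4/170 = 0.0235
8: (163 − 170)²/170 = 49/170 = 0.2882
Sum = 2.906
df = 7. Since 2.906 < 14.067, we do not reject H₀.

2.906; do not reject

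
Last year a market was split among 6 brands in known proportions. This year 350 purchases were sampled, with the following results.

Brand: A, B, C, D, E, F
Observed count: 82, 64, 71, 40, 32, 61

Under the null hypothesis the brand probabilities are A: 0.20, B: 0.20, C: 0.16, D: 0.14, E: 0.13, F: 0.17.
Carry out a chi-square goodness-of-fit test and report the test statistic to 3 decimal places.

12.286

Expected counts E_i = n·p_i: 350×0.20 = 70, 350×0.20 = 70, 350×0.16 = 56, 350×0.14 = 49, 350×0.13 = 45.5, 350×0.17 = 59.5.
cat         O        E   (O−E)²/E
A          82       70     2.0571
B          64       70     0.5143
C          71       56     4.0179
D          40       49     1.6531
E          32     45.5     4.0055
F          61     59.5     0.0378
Sum = 12.286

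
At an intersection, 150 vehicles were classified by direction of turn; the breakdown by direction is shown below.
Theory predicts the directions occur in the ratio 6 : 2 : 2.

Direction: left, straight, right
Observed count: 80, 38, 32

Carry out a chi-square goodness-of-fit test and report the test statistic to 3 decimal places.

Ratio total = 10. Expected counts: 150×6/10 = 90, 150×2/10 = 30, 150×2/10 = 30.
left: (80 − 90)²/90 = 100/90 = 1.1111
straight: (38 − 30)²/30 = 64/30 = 2.1333
right: (32 − 30)²/30 = 4/30 = 0.1333
Sum = 3.378

3.378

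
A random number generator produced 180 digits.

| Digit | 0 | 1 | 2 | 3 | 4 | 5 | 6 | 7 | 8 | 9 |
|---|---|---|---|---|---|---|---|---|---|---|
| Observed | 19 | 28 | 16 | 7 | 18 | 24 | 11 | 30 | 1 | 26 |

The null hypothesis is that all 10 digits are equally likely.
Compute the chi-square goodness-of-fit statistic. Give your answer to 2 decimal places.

44.89

Under H₀ each category has probability 1/10, so each expected count is 180/10 = 18.
0: (19 − 18)²/18 = 1/18 = 0.056
1: (28 − 18)²/18 = 100/18 = 5.556
2: (16 − 18)²/18 = 4/18 = 0.222
3: (7 − 18)²/18 = 121/18 = 6.722
4: (18 − 18)²/18 = 0/18 = 0.000
5: (24 − 18)²/18 = 36/18 = 2.000
6: (11 − 18)²/18 = 49/18 = 2.722
7: (30 − 18)²/18 = 144/18 = 8.000
8: (1 − 18)²/18 = 289/18 = 16.056
9: (26 − 18)²/18 = 64/18 = 3.556
Sum = 44.89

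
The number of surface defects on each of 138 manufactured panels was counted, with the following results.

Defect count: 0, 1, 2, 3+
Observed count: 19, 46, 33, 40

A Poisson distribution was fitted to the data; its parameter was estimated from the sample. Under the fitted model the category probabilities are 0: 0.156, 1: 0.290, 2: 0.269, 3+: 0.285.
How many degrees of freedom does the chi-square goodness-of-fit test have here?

2

There are k = 4 categories and 1 parameter estimated from the data, so df = 4 − 1 − 1 = 2.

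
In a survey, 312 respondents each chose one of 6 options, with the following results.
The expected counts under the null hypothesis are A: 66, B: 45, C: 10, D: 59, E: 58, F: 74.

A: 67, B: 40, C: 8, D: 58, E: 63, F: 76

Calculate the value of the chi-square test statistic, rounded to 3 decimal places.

A: (67 − 66)²/66 = 1/66 = 0.0152
B: (40 − 45)²/45 = 25/45 = 0.5556
C: (8 − 10)²/10 = 4/10 = 0.4000
D: (58 − 59)²/59 = 1/59 = 0.0169
E: (63 − 58)²/58 = 25/58 = 0.4310
F: (76 − 74)²/74 = 4/74 = 0.0541
Sum = 1.473

1.473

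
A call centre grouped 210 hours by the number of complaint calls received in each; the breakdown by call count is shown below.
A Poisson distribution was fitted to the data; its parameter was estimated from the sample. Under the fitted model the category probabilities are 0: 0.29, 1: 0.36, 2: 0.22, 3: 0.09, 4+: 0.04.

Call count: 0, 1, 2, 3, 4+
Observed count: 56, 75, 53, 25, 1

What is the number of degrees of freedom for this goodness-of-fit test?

There are k = 5 categories and 1 parameter estimated from the data, so df = 5 − 1 − 1 = 3.

3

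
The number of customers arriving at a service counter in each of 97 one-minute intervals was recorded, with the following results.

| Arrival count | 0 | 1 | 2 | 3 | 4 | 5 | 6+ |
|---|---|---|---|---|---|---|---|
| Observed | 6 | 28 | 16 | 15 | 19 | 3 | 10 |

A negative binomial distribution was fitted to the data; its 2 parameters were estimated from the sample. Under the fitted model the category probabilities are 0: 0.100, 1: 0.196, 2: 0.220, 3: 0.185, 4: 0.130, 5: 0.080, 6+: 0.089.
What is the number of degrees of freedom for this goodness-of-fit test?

There are k = 7 categories and 2 parameters estimated from the data, so df = 7 − 1 − 2 = 4.

4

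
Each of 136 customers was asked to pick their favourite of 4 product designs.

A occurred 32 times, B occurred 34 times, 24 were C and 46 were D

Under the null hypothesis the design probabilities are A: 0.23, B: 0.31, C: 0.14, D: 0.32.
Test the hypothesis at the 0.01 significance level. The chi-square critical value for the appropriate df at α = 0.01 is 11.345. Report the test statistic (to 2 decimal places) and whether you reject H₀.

3.03; do not reject

Expected counts E_i = n·p_i: 136×0.23 = 31.28, 136×0.31 = 42.16, 136×0.14 = 19.04, 136×0.32 = 43.52.
cat         O        E   (O−E)²/E
A          32    31.28      0.017
B          34    42.16      1.579
C          24    19.04      1.292
D          46    43.52      0.141
Sum = 3.03
df = 3. Since 3.03 < 11.345, we do not reject H₀.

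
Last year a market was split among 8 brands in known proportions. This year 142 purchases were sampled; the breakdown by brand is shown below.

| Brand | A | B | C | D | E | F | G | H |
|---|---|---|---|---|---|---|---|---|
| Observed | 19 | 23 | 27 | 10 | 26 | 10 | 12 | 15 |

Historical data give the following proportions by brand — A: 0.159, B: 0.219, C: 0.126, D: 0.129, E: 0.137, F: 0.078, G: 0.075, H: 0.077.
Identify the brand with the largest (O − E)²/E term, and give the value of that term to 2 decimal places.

C, 4.64

Expected counts E_i = n·p_i: 142×0.159 = 22.578, 142×0.219 = 31.098, 142×0.126 = 17.892, 142×0.129 = 18.318, 142×0.137 = 19.454, 142×0.078 = 11.076, 142×0.075 = 10.65, 142×0.077 = 10.934.
cat         O        E   (O−E)²/E
A          19   22.578      0.567
B          23   31.098      2.109
C          27   17.892      4.636
D          10   18.318      3.777
E          26   19.454      2.203
F          10   11.076      0.105
G          12    10.65      0.171
H          15   10.934      1.512
The largest term is for C: 4.64.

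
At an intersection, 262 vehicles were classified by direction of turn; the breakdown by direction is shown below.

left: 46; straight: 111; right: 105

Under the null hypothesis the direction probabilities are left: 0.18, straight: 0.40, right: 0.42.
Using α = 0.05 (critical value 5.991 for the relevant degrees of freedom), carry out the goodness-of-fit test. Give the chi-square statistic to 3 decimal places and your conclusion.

0.626; do not reject

Expected counts E_i = n·p_i: 262×0.18 = 47.16, 262×0.40 = 104.8, 262×0.42 = 110.04.
χ² = (46−47.16)²/47.16 + (111−104.8)²/104.8 + (105−110.04)²/110.04
   = 0.0285 + 0.3668 + 0.2308
Sum = 0.626
df = 2. Since 0.626 < 5.991, we do not reject H₀.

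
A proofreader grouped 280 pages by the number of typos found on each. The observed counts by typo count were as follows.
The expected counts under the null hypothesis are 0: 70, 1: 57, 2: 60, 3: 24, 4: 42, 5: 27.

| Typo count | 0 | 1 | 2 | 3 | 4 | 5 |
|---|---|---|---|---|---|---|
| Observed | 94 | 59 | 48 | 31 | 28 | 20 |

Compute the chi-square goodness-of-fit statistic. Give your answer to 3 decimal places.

19.222

0: (94 − 70)²/70 = 576/70 = 8.2286
1: (59 − 57)²/57 = 4/57 = 0.0702
2: (48 − 60)²/60 = 144/60 = 2.4000
3: (31 − 24)²/24 = 49/24 = 2.0417
4: (28 − 42)²/42 = 196/42 = 4.6667
5: (20 − 27)²/27 = 49/27 = 1.8148
Sum = 19.222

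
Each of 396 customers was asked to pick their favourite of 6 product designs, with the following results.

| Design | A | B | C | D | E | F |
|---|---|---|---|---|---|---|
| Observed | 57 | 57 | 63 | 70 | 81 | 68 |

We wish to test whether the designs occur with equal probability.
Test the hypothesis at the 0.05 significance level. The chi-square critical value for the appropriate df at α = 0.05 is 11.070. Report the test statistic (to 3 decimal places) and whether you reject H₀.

Under H₀ each category has probability 1/6, so each expected count is 396/6 = 66.
cat         O        E   (O−E)²/E
A          57       66     1.2273
B          57       66     1.2273
C          63       66     0.1364
D          70       66     0.2424
E          81       66     3.4091
F          68       66     0.0606
Sum = 6.303
df = 5. Since 6.303 < 11.070, we do not reject H₀.

6.303; do not reject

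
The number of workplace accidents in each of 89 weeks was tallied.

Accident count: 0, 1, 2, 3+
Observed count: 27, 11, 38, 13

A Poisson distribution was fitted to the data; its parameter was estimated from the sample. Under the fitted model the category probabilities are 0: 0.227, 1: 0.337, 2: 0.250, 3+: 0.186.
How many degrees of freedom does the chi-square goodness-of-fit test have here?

There are k = 4 categories and 1 parameter estimated from the data, so df = 4 − 1 − 1 = 2.

2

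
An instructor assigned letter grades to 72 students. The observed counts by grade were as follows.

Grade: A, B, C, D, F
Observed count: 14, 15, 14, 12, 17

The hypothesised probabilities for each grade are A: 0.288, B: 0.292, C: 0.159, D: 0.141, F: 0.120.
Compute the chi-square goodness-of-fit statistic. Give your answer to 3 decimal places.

Expected counts E_i = n·p_i: 72×0.288 = 20.736, 72×0.292 = 21.024, 72×0.159 = 11.448, 72×0.141 = 10.152, 72×0.120 = 8.64.
χ² = (14−20.736)²/20.736 + (15−21.024)²/21.024 + (14−11.448)²/11.448 + (12−10.152)²/10.152 + (17−8.64)²/8.64
   = 2.1882 + 1.7261 + 0.5689 + 0.3364 + 8.0891
Sum = 12.909

12.909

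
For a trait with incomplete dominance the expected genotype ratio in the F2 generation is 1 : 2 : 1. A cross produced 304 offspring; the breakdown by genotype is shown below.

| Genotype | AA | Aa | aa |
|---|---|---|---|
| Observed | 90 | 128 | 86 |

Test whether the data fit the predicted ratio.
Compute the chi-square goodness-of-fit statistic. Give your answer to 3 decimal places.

7.684

Ratio total = 4. Expected counts: 304×1/4 = 76, 304×2/4 = 152, 304×1/4 = 76.
χ² = (90−76)²/76 + (128−152)²/152 + (86−76)²/76
   = 2.5789 + 3.7895 + 1.3158
Sum = 7.684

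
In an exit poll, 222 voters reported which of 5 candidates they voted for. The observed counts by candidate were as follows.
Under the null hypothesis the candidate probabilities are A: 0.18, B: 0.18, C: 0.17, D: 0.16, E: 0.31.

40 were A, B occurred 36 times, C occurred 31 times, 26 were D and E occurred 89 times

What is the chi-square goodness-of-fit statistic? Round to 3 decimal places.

Expected counts E_i = n·p_i: 222×0.18 = 39.96, 222×0.18 = 39.96, 222×0.17 = 37.74, 222×0.16 = 35.52, 222×0.31 = 68.82.
cat         O        E   (O−E)²/E
A          40    39.96     0.0000
B          36    39.96     0.3924
C          31    37.74     1.2037
D          26    35.52     2.5515
E          89    68.82     5.9174
Sum = 10.065

10.065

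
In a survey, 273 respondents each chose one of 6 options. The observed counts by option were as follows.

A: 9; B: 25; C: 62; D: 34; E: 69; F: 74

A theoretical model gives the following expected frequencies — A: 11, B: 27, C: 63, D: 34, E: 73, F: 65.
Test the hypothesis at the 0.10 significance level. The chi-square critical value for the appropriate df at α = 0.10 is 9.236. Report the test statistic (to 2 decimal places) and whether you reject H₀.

1.99; do not reject

cat         O        E   (O−E)²/E
A           9       11      0.364
B          25       27      0.148
C          62       63      0.016
D          34       34      0.000
E          69       73      0.219
F          74       65      1.246
Sum = 1.99
df = 5. Since 1.99 < 9.236, we do not reject H₀.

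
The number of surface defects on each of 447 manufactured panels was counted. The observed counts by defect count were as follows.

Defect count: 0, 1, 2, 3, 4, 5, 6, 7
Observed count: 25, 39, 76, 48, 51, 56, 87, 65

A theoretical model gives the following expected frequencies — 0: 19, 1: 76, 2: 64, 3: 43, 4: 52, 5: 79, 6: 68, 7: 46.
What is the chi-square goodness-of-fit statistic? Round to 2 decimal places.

42.61

cat         O        E   (O−E)²/E
0          25       19      1.895
1          39       76     18.013
2          76       64      2.250
3          48       43      0.581
4          51       52      0.019
5          56       79      6.696
6          87       68      5.309
7          65       46      7.848
Sum = 42.61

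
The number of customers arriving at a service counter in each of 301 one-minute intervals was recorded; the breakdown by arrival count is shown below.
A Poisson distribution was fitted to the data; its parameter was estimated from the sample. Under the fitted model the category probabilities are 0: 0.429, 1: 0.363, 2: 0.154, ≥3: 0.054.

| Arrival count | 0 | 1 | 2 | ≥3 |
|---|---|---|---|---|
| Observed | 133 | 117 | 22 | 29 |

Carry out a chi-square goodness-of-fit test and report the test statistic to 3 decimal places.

Expected counts E_i = n·p_i: 301×0.429 = 129.129, 301×0.363 = 109.263, 301×0.154 = 46.354, 301×0.054 = 16.254.
0: (133 − 129.129)²/129.129 = 14.984641/129.129 = 0.1160
1: (117 − 109.263)²/109.263 = 59.861169/109.263 = 0.5479
2: (22 − 46.354)²/46.354 = 593.117316/46.354 = 12.7954
≥3: (29 − 16.254)²/16.254 = 162.460516/16.254 = 9.9951
Sum = 23.454

23.454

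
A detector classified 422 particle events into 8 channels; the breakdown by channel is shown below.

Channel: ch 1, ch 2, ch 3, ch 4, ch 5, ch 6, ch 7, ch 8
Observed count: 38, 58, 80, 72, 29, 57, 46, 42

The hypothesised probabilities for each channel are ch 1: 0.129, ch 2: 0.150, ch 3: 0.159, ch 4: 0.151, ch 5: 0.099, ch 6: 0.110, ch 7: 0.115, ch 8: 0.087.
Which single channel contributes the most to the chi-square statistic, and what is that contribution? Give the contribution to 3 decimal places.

ch 1, 4.964

Expected counts E_i = n·p_i: 422×0.129 = 54.438, 422×0.150 = 63.3, 422×0.159 = 67.098, 422×0.151 = 63.722, 422×0.099 = 41.778, 422×0.110 = 46.42, 422×0.115 = 48.53, 422×0.087 = 36.714.
ch 1: (38 − 54.438)²/54.438 = 270.207844/54.438 = 4.9636
ch 2: (58 − 63.3)²/63.3 = 28.09/63.3 = 0.4438
ch 3: (80 − 67.098)²/67.098 = 166.461604/67.098 = 2.4809
ch 4: (72 − 63.722)²/63.722 = 68.525284/63.722 = 1.0754
ch 5: (29 − 41.778)²/41.778 = 163.277284/41.778 = 3.9082
ch 6: (57 − 46.42)²/46.42 = 111.9364/46.42 = 2.4114
ch 7: (46 − 48.53)²/48.53 = 6.4009/48.53 = 0.1319
ch 8: (42 − 36.714)²/36.714 = 27.941796/36.714 = 0.7611
The largest term is for ch 1: 4.964.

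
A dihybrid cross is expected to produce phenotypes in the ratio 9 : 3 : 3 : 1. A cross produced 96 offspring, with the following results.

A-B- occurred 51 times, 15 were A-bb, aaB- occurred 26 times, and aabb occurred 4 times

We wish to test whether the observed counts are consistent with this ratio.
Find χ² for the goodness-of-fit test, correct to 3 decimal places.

4.889

Ratio total = 16. Expected counts: 96×9/16 = 54, 96×3/16 = 18, 96×3/16 = 18, 96×1/16 = 6.
cat         O        E   (O−E)²/E
A-B-       51       54     0.1667
A-bb       15       18     0.5000
aaB-       26       18     3.5556
aabb        4        6     0.6667
Sum = 4.889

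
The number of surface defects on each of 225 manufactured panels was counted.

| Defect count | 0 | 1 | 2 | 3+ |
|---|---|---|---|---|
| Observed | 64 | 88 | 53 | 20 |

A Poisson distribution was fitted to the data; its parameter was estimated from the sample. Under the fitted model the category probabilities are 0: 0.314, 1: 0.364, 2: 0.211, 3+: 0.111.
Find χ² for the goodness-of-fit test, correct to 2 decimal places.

2.71

Expected counts E_i = n·p_i: 225×0.314 = 70.65, 225×0.364 = 81.9, 225×0.211 = 47.475, 225×0.111 = 24.975.
χ² = (64−70.65)²/70.65 + (88−81.9)²/81.9 + (53−47.475)²/47.475 + (20−24.975)²/24.975
   = 0.626 + 0.454 + 0.643 + 0.991
Sum = 2.71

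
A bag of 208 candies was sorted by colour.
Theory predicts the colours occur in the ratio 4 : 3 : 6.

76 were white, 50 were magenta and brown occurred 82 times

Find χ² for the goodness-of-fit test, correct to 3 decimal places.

4.375

Ratio total = 13. Expected counts: 208×4/13 = 64, 208×3/13 = 48, 208×6/13 = 96.
white: (76 − 64)²/64 = 144/64 = 2.2500
magenta: (50 − 48)²/48 = 4/48 = 0.0833
brown: (82 − 96)²/96 = 196/96 = 2.0417
Sum = 4.375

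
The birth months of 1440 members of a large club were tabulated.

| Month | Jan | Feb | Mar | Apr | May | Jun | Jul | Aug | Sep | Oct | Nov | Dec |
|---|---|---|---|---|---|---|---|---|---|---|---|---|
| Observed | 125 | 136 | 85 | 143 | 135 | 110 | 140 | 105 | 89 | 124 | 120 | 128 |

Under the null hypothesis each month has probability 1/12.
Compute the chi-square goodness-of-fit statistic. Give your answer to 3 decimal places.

Expected count for each of the 12 categories: 1440/12 = 120.
χ² = (125−120)²/120 + (136−120)²/120 + (85−120)²/120 + (143−120)²/120 + (135−120)²/120 + (110−120)²/120 + (140−120)²/120 + (105−120)²/120 + (89−120)²/120 + (124−120)²/120 + (120−120)²/120 + (128−120)²/120
   = 0.2083 + 2.1333 + 10.2083 + 4.4083 + 1.8750 + 0.8333 + 3.3333 + 1.8750 + 8.0083 + 0.1333 + 0.0000 + 0.5333
Sum = 33.550

33.550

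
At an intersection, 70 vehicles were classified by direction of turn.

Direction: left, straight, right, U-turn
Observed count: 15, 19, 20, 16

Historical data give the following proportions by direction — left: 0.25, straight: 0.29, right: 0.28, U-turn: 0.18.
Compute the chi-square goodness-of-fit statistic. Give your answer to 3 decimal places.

Expected counts E_i = n·p_i: 70×0.25 = 17.5, 70×0.29 = 20.3, 70×0.28 = 19.6, 70×0.18 = 12.6.
cat           O        E   (O−E)²/E
left         15     17.5     0.3571
straight     19     20.3     0.0833
right        20     19.6     0.0082
U-turn       16     12.6     0.9175
Sum = 1.366

1.366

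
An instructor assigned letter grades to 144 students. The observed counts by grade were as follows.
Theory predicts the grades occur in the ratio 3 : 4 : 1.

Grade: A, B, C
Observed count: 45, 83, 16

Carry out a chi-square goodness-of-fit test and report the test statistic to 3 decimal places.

Ratio total = 8. Expected counts: 144×3/8 = 54, 144×4/8 = 72, 144×1/8 = 18.
cat         O        E   (O−E)²/E
A          45       54     1.5000
B          83       72     1.6806
C          16       18     0.2222
Sum = 3.403

3.403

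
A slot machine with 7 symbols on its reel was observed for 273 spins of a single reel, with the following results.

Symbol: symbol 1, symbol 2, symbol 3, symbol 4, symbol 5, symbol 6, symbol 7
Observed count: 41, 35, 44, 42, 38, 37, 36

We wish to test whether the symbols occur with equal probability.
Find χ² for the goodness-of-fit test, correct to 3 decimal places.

Expected count for each of the 7 categories: 273/7 = 39.
symbol 1: (41 − 39)²/39 = 4/39 = 0.1026
symbol 2: (35 − 39)²/39 = 16/39 = 0.4103
symbol 3: (44 − 39)²/39 = 25/39 = 0.6410
symbol 4: (42 − 39)²/39 = 9/39 = 0.2308
symbol 5: (38 − 39)²/39 = 1/39 = 0.0256
symbol 6: (37 − 39)²/39 = 4/39 = 0.1026
symbol 7: (36 − 39)²/39 = 9/39 = 0.2308
Sum = 1.744

1.744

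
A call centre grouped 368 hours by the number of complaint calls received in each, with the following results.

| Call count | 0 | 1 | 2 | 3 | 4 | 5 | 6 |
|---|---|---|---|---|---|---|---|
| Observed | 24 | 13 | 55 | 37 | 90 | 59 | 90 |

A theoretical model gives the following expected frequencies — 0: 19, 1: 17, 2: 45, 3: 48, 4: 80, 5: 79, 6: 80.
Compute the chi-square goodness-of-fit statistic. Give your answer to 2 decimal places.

14.56

χ² = (24−19)²/19 + (13−17)²/17 + (55−45)²/45 + (37−48)²/48 + (90−80)²/80 + (59−79)²/79 + (90−80)²/80
   = 1.316 + 0.941 + 2.222 + 2.521 + 1.250 + 5.063 + 1.250
Sum = 14.56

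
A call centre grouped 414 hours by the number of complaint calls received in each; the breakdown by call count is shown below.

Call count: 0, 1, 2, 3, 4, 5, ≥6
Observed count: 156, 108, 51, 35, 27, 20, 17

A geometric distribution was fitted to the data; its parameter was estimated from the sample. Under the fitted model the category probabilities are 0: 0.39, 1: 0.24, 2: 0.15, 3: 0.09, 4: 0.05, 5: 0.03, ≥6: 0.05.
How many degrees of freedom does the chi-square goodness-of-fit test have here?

There are k = 7 categories and 1 parameter estimated from the data, so df = 7 − 1 − 1 = 5.

5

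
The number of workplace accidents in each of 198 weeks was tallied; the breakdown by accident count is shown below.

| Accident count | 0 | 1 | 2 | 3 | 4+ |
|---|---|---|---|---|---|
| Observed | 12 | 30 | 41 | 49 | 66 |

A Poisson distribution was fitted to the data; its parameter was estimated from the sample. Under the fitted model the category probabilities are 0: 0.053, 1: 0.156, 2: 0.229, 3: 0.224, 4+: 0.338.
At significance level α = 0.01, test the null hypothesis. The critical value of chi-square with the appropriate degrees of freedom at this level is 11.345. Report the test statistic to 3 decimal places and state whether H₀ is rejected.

1.157; do not reject

Expected counts E_i = n·p_i: 198×0.053 = 10.494, 198×0.156 = 30.888, 198×0.229 = 45.342, 198×0.224 = 44.352, 198×0.338 = 66.924.
cat         O        E   (O−E)²/E
0          12   10.494     0.2161
1          30   30.888     0.0255
2          41   45.342     0.4158
3          49   44.352     0.4871
4+         66   66.924     0.0128
Sum = 1.157
df = 3. Since 1.157 < 11.345, we do not reject H₀.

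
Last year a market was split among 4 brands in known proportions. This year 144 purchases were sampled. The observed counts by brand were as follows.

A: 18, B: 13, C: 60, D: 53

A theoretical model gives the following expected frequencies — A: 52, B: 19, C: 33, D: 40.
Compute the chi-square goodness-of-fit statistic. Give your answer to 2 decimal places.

50.44

A: (18 − 52)²/52 = 1156/52 = 22.231
B: (13 − 19)²/19 = 36/19 = 1.895
C: (60 − 33)²/33 = 729/33 = 22.091
D: (53 − 40)²/40 = 169/40 = 4.225
Sum = 50.44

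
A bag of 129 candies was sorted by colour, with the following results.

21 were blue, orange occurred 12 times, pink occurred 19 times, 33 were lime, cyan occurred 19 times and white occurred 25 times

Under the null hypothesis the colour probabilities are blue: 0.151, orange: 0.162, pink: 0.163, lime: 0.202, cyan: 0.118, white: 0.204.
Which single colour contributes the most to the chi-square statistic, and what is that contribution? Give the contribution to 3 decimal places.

orange, 3.789

Expected counts E_i = n·p_i: 129×0.151 = 19.479, 129×0.162 = 20.898, 129×0.163 = 21.027, 129×0.202 = 26.058, 129×0.118 = 15.222, 129×0.204 = 26.316.
blue: (21 − 19.479)²/19.479 = 2.313441/19.479 = 0.1188
orange: (12 − 20.898)²/20.898 = 79.174404/20.898 = 3.7886
pink: (19 − 21.027)²/21.027 = 4.108729/21.027 = 0.1954
lime: (33 − 26.058)²/26.058 = 48.191364/26.058 = 1.8494
cyan: (19 − 15.222)²/15.222 = 14.273284/15.222 = 0.9377
white: (25 − 26.316)²/26.316 = 1.731856/26.316 = 0.0658
The largest term is for orange: 3.789.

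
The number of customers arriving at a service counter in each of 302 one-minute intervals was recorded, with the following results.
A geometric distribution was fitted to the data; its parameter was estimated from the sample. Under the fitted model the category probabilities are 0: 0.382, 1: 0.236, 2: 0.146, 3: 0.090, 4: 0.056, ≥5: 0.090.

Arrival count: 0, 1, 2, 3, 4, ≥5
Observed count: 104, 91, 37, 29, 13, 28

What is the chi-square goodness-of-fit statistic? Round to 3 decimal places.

Expected counts E_i = n·p_i: 302×0.382 = 115.364, 302×0.236 = 71.272, 302×0.146 = 44.092, 302×0.090 = 27.18, 302×0.056 = 16.912, 302×0.090 = 27.18.
cat         O        E   (O−E)²/E
0         104  115.364     1.1194
1          91   71.272     5.4607
2          37   44.092     1.1407
3          29    27.18     0.1219
4          13   16.912     0.9049
≥5         28    27.18     0.0247
Sum = 8.772

8.772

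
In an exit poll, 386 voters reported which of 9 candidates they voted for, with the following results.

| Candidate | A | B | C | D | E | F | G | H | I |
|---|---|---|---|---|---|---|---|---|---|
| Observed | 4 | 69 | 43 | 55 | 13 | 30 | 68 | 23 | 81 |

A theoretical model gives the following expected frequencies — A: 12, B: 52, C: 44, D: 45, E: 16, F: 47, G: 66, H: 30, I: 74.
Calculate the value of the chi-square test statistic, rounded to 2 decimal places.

cat         O        E   (O−E)²/E
A           4       12      5.333
B          69       52      5.558
C          43       44      0.023
D          55       45      2.222
E          13       16      0.563
F          30       47      6.149
G          68       66      0.061
H          23       30      1.633
I          81       74      0.662
Sum = 22.20

22.20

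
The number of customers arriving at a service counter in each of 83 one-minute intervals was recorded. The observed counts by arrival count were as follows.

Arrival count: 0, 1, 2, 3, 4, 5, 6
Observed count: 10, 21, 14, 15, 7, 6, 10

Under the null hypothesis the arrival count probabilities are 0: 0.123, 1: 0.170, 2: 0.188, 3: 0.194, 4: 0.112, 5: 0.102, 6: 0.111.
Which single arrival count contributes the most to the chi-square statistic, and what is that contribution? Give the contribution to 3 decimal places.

1, 3.364

Expected counts E_i = n·p_i: 83×0.123 = 10.209, 83×0.170 = 14.11, 83×0.188 = 15.604, 83×0.194 = 16.102, 83×0.112 = 9.296, 83×0.102 = 8.466, 83×0.111 = 9.213.
cat         O        E   (O−E)²/E
0          10   10.209     0.0043
1          21    14.11     3.3644
2          14   15.604     0.1649
3          15   16.102     0.0754
4           7    9.296     0.5671
5           6    8.466     0.7183
6          10    9.213     0.0672
The largest term is for 1: 3.364.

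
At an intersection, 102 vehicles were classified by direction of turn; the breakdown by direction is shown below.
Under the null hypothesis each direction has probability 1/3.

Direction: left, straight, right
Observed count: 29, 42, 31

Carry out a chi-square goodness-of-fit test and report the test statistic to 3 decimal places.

Expected count for each of the 3 categories: 102/3 = 34.
cat           O        E   (O−E)²/E
left         29       34     0.7353
straight     42       34     1.8824
right        31       34     0.2647
Sum = 2.882

2.882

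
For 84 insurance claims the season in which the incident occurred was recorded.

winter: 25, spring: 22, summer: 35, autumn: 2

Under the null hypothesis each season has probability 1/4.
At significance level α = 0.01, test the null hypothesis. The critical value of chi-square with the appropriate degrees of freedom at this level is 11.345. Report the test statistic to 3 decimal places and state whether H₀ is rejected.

Under H₀ each category has probability 1/4, so each expected count is 84/4 = 21.
χ² = (25−21)²/21 + (22−21)²/21 + (35−21)²/21 + (2−21)²/21
   = 0.7619 + 0.0476 + 9.3333 + 17.1905
Sum = 27.333
df = 3. Since 27.333 > 11.345, we reject H₀.

27.333; reject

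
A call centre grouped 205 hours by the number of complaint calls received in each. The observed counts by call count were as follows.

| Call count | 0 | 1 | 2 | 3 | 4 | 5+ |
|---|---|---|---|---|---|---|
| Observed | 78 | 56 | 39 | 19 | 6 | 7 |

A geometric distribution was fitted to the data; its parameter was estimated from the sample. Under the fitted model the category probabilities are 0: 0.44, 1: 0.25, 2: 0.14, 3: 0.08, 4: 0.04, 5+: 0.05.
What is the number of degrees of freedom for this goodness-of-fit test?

There are k = 6 categories and 1 parameter estimated from the data, so df = 6 − 1 − 1 = 4.

4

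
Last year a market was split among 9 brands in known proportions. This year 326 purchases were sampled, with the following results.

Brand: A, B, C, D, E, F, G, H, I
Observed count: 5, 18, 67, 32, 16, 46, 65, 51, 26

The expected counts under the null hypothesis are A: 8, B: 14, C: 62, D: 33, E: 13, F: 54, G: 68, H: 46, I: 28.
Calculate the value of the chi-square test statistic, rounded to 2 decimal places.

5.40

A: (5 − 8)²/8 = 9/8 = 1.125
B: (18 − 14)²/14 = 16/14 = 1.143
C: (67 − 62)²/62 = 25/62 = 0.403
D: (32 − 33)²/33 = 1/33 = 0.030
E: (16 − 13)²/13 = 9/13 = 0.692
F: (46 − 54)²/54 = 64/54 = 1.185
G: (65 − 68)²/68 = 9/68 = 0.132
H: (51 − 46)²/46 = 25/46 = 0.543
I: (26 − 28)²/28 = 4/28 = 0.143
Sum = 5.40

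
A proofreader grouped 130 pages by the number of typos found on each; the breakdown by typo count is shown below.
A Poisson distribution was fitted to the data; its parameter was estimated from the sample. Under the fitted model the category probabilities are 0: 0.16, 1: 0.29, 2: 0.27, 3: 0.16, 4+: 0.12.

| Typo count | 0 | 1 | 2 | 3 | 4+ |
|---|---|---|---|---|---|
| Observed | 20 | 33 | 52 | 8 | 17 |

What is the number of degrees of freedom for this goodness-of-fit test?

3

There are k = 5 categories and 1 parameter estimated from the data, so df = 5 − 1 − 1 = 3.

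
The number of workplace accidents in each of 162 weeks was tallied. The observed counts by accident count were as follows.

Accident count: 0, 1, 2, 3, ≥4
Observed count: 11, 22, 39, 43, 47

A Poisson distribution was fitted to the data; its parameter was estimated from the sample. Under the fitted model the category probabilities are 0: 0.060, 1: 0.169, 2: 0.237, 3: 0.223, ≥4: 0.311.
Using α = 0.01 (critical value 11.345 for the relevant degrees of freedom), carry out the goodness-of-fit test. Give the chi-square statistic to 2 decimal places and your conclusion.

2.77; do not reject

Expected counts E_i = n·p_i: 162×0.060 = 9.72, 162×0.169 = 27.378, 162×0.237 = 38.394, 162×0.223 = 36.126, 162×0.311 = 50.382.
χ² = (11−9.72)²/9.72 + (22−27.378)²/27.378 + (39−38.394)²/38.394 + (43−36.126)²/36.126 + (47−50.382)²/50.382
   = 0.169 + 1.056 + 0.010 + 1.308 + 0.227
Sum = 2.77
df = 3. Since 2.77 < 11.345, we do not reject H₀.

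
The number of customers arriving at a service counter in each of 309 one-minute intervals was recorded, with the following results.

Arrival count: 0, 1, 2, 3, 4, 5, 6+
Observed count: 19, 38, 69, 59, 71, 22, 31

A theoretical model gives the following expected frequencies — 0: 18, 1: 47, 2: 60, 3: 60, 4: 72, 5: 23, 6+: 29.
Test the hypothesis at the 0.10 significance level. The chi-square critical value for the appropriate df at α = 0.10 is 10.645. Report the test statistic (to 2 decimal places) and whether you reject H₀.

0: (19 − 18)²/18 = 1/18 = 0.056
1: (38 − 47)²/47 = 81/47 = 1.723
2: (69 − 60)²/60 = 81/60 = 1.350
3: (59 − 60)²/60 = 1/60 = 0.017
4: (71 − 72)²/72 = 1/72 = 0.014
5: (22 − 23)²/23 = 1/23 = 0.043
6+: (31 − 29)²/29 = 4/29 = 0.138
Sum = 3.34
df = 6. Since 3.34 < 10.645, we do not reject H₀.

3.34; do not reject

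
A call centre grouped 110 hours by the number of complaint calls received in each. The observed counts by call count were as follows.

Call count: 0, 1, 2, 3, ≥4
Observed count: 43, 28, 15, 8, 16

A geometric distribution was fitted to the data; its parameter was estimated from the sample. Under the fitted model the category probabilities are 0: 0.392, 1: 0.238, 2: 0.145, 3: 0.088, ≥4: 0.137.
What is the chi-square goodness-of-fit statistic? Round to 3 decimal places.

Expected counts E_i = n·p_i: 110×0.392 = 43.12, 110×0.238 = 26.18, 110×0.145 = 15.95, 110×0.088 = 9.68, 110×0.137 = 15.07.
0: (43 − 43.12)²/43.12 = 0.0144/43.12 = 0.0003
1: (28 − 26.18)²/26.18 = 3.3124/26.18 = 0.1265
2: (15 − 15.95)²/15.95 = 0.9025/15.95 = 0.0566
3: (8 − 9.68)²/9.68 = 2.8224/9.68 = 0.2916
≥4: (16 − 15.07)²/15.07 = 0.8649/15.07 = 0.0574
Sum = 0.532

0.532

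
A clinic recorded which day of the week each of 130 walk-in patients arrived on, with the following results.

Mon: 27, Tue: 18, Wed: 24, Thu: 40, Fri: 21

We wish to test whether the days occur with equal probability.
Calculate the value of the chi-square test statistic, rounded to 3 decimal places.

11.154

Under H₀ each category has probability 1/5, so each expected count is 130/5 = 26.
χ² = (27−26)²/26 + (18−26)²/26 + (24−26)²/26 + (40−26)²/26 + (21−26)²/26
   = 0.0385 + 2.4615 + 0.1538 + 7.5385 + 0.9615
Sum = 11.154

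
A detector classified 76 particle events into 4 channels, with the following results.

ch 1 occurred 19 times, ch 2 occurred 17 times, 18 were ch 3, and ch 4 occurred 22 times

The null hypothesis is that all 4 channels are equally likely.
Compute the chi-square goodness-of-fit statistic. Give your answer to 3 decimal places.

0.737

Expected count for each of the 4 categories: 76/4 = 19.
ch 1: (19 − 19)²/19 = 0/19 = 0.0000
ch 2: (17 − 19)²/19 = 4/19 = 0.2105
ch 3: (18 − 19)²/19 = 1/19 = 0.0526
ch 4: (22 − 19)²/19 = 9/19 = 0.4737
Sum = 0.737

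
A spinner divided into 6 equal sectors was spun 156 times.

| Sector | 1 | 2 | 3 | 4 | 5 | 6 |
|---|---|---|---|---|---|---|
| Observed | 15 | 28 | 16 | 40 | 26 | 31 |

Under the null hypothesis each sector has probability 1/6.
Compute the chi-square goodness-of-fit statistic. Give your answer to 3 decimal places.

17.154

Expected count for each of the 6 categories: 156/6 = 26.
1: (15 − 26)²/26 = 121/26 = 4.6538
2: (28 − 26)²/26 = 4/26 = 0.1538
3: (16 − 26)²/26 = 100/26 = 3.8462
4: (40 − 26)²/26 = 196/26 = 7.5385
5: (26 − 26)²/26 = 0/26 = 0.0000
6: (31 − 26)²/26 = 25/26 = 0.9615
Sum = 17.154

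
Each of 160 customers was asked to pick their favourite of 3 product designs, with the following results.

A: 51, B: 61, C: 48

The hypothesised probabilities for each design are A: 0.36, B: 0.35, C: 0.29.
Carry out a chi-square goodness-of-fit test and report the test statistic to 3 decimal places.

1.258

Expected counts E_i = n·p_i: 160×0.36 = 57.6, 160×0.35 = 56, 160×0.29 = 46.4.
χ² = (51−57.6)²/57.6 + (61−56)²/56 + (48−46.4)²/46.4
   = 0.7563 + 0.4464 + 0.0552
Sum = 1.258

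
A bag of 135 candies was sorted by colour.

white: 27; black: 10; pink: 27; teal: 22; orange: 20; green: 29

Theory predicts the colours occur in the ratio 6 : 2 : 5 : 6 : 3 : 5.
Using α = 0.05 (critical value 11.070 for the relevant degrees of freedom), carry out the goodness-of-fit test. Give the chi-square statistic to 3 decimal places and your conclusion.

Ratio total = 27. Expected counts: 135×6/27 = 30, 135×2/27 = 10, 135×5/27 = 25, 135×6/27 = 30, 135×3/27 = 15, 135×5/27 = 25.
χ² = (27−30)²/30 + (10−10)²/10 + (27−25)²/25 + (22−30)²/30 + (20−15)²/15 + (29−25)²/25
   = 0.3000 + 0.0000 + 0.1600 + 2.1333 + 1.6667 + 0.6400
Sum = 4.900
df = 5. Since 4.900 < 11.070, we do not reject H₀.

4.900; do not reject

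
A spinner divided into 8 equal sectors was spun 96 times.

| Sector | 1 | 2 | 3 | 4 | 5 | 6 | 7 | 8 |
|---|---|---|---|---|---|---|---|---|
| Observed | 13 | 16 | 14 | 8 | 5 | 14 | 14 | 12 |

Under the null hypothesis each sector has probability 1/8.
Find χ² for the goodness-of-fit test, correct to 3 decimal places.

Under H₀ each category has probability 1/8, so each expected count is 96/8 = 12.
χ² = (13−12)²/12 + (16−12)²/12 + (14−12)²/12 + (8−12)²/12 + (5−12)²/12 + (14−12)²/12 + (14−12)²/12 + (12−12)²/12
   = 0.0833 + 1.3333 + 0.3333 + 1.3333 + 4.0833 + 0.3333 + 0.3333 + 0.0000
Sum = 7.833

7.833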